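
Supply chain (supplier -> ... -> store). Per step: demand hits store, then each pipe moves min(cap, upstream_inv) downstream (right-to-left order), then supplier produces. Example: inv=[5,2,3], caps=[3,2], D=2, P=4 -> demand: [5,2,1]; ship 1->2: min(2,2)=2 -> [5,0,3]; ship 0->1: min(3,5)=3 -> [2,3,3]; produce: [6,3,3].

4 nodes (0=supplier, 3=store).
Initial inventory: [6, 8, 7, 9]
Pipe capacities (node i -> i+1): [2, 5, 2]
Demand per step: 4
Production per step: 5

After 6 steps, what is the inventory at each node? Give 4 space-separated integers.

Step 1: demand=4,sold=4 ship[2->3]=2 ship[1->2]=5 ship[0->1]=2 prod=5 -> inv=[9 5 10 7]
Step 2: demand=4,sold=4 ship[2->3]=2 ship[1->2]=5 ship[0->1]=2 prod=5 -> inv=[12 2 13 5]
Step 3: demand=4,sold=4 ship[2->3]=2 ship[1->2]=2 ship[0->1]=2 prod=5 -> inv=[15 2 13 3]
Step 4: demand=4,sold=3 ship[2->3]=2 ship[1->2]=2 ship[0->1]=2 prod=5 -> inv=[18 2 13 2]
Step 5: demand=4,sold=2 ship[2->3]=2 ship[1->2]=2 ship[0->1]=2 prod=5 -> inv=[21 2 13 2]
Step 6: demand=4,sold=2 ship[2->3]=2 ship[1->2]=2 ship[0->1]=2 prod=5 -> inv=[24 2 13 2]

24 2 13 2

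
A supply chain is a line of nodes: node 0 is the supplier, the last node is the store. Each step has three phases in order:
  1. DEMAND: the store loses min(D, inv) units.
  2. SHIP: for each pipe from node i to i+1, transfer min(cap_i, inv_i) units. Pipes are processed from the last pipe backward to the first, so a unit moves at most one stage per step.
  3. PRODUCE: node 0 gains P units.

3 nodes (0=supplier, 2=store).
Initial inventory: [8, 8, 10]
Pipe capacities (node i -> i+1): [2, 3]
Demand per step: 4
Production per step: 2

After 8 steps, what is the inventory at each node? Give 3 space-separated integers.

Step 1: demand=4,sold=4 ship[1->2]=3 ship[0->1]=2 prod=2 -> inv=[8 7 9]
Step 2: demand=4,sold=4 ship[1->2]=3 ship[0->1]=2 prod=2 -> inv=[8 6 8]
Step 3: demand=4,sold=4 ship[1->2]=3 ship[0->1]=2 prod=2 -> inv=[8 5 7]
Step 4: demand=4,sold=4 ship[1->2]=3 ship[0->1]=2 prod=2 -> inv=[8 4 6]
Step 5: demand=4,sold=4 ship[1->2]=3 ship[0->1]=2 prod=2 -> inv=[8 3 5]
Step 6: demand=4,sold=4 ship[1->2]=3 ship[0->1]=2 prod=2 -> inv=[8 2 4]
Step 7: demand=4,sold=4 ship[1->2]=2 ship[0->1]=2 prod=2 -> inv=[8 2 2]
Step 8: demand=4,sold=2 ship[1->2]=2 ship[0->1]=2 prod=2 -> inv=[8 2 2]

8 2 2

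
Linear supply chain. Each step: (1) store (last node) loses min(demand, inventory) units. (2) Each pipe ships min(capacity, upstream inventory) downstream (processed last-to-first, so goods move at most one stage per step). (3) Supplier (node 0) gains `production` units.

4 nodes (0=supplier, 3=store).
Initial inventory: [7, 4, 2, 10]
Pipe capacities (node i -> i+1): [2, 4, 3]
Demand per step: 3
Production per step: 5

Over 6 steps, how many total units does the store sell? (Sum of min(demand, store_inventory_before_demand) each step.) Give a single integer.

Step 1: sold=3 (running total=3) -> [10 2 4 9]
Step 2: sold=3 (running total=6) -> [13 2 3 9]
Step 3: sold=3 (running total=9) -> [16 2 2 9]
Step 4: sold=3 (running total=12) -> [19 2 2 8]
Step 5: sold=3 (running total=15) -> [22 2 2 7]
Step 6: sold=3 (running total=18) -> [25 2 2 6]

Answer: 18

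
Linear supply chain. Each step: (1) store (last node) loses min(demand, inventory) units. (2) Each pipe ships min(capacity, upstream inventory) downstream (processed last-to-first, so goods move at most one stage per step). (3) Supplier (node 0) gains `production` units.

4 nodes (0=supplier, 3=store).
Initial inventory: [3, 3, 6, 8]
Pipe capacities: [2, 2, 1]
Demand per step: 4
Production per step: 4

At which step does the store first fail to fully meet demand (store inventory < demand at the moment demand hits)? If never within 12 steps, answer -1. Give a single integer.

Step 1: demand=4,sold=4 ship[2->3]=1 ship[1->2]=2 ship[0->1]=2 prod=4 -> [5 3 7 5]
Step 2: demand=4,sold=4 ship[2->3]=1 ship[1->2]=2 ship[0->1]=2 prod=4 -> [7 3 8 2]
Step 3: demand=4,sold=2 ship[2->3]=1 ship[1->2]=2 ship[0->1]=2 prod=4 -> [9 3 9 1]
Step 4: demand=4,sold=1 ship[2->3]=1 ship[1->2]=2 ship[0->1]=2 prod=4 -> [11 3 10 1]
Step 5: demand=4,sold=1 ship[2->3]=1 ship[1->2]=2 ship[0->1]=2 prod=4 -> [13 3 11 1]
Step 6: demand=4,sold=1 ship[2->3]=1 ship[1->2]=2 ship[0->1]=2 prod=4 -> [15 3 12 1]
Step 7: demand=4,sold=1 ship[2->3]=1 ship[1->2]=2 ship[0->1]=2 prod=4 -> [17 3 13 1]
Step 8: demand=4,sold=1 ship[2->3]=1 ship[1->2]=2 ship[0->1]=2 prod=4 -> [19 3 14 1]
Step 9: demand=4,sold=1 ship[2->3]=1 ship[1->2]=2 ship[0->1]=2 prod=4 -> [21 3 15 1]
Step 10: demand=4,sold=1 ship[2->3]=1 ship[1->2]=2 ship[0->1]=2 prod=4 -> [23 3 16 1]
Step 11: demand=4,sold=1 ship[2->3]=1 ship[1->2]=2 ship[0->1]=2 prod=4 -> [25 3 17 1]
Step 12: demand=4,sold=1 ship[2->3]=1 ship[1->2]=2 ship[0->1]=2 prod=4 -> [27 3 18 1]
First stockout at step 3

3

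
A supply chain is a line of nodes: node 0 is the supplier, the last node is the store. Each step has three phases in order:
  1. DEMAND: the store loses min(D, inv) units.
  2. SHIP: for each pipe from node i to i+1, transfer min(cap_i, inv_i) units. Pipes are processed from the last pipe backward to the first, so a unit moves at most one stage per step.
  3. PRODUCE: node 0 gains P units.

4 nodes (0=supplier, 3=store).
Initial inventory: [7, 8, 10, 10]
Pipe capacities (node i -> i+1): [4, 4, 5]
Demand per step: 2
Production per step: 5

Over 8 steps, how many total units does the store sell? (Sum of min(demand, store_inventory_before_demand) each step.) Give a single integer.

Answer: 16

Derivation:
Step 1: sold=2 (running total=2) -> [8 8 9 13]
Step 2: sold=2 (running total=4) -> [9 8 8 16]
Step 3: sold=2 (running total=6) -> [10 8 7 19]
Step 4: sold=2 (running total=8) -> [11 8 6 22]
Step 5: sold=2 (running total=10) -> [12 8 5 25]
Step 6: sold=2 (running total=12) -> [13 8 4 28]
Step 7: sold=2 (running total=14) -> [14 8 4 30]
Step 8: sold=2 (running total=16) -> [15 8 4 32]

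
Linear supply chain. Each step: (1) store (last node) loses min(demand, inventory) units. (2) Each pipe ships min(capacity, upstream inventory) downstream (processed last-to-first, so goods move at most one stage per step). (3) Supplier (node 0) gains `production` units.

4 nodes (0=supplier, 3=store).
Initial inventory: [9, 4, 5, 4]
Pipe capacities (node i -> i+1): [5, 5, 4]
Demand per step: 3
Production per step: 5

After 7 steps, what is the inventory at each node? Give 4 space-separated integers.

Step 1: demand=3,sold=3 ship[2->3]=4 ship[1->2]=4 ship[0->1]=5 prod=5 -> inv=[9 5 5 5]
Step 2: demand=3,sold=3 ship[2->3]=4 ship[1->2]=5 ship[0->1]=5 prod=5 -> inv=[9 5 6 6]
Step 3: demand=3,sold=3 ship[2->3]=4 ship[1->2]=5 ship[0->1]=5 prod=5 -> inv=[9 5 7 7]
Step 4: demand=3,sold=3 ship[2->3]=4 ship[1->2]=5 ship[0->1]=5 prod=5 -> inv=[9 5 8 8]
Step 5: demand=3,sold=3 ship[2->3]=4 ship[1->2]=5 ship[0->1]=5 prod=5 -> inv=[9 5 9 9]
Step 6: demand=3,sold=3 ship[2->3]=4 ship[1->2]=5 ship[0->1]=5 prod=5 -> inv=[9 5 10 10]
Step 7: demand=3,sold=3 ship[2->3]=4 ship[1->2]=5 ship[0->1]=5 prod=5 -> inv=[9 5 11 11]

9 5 11 11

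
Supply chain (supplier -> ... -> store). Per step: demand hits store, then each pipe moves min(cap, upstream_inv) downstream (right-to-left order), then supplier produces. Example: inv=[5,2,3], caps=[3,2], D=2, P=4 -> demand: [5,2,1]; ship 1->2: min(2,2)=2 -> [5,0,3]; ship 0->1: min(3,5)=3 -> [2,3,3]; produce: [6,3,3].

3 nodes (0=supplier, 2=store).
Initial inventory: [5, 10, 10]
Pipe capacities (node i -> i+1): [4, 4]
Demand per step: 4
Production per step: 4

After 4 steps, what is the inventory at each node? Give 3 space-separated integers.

Step 1: demand=4,sold=4 ship[1->2]=4 ship[0->1]=4 prod=4 -> inv=[5 10 10]
Step 2: demand=4,sold=4 ship[1->2]=4 ship[0->1]=4 prod=4 -> inv=[5 10 10]
Step 3: demand=4,sold=4 ship[1->2]=4 ship[0->1]=4 prod=4 -> inv=[5 10 10]
Step 4: demand=4,sold=4 ship[1->2]=4 ship[0->1]=4 prod=4 -> inv=[5 10 10]

5 10 10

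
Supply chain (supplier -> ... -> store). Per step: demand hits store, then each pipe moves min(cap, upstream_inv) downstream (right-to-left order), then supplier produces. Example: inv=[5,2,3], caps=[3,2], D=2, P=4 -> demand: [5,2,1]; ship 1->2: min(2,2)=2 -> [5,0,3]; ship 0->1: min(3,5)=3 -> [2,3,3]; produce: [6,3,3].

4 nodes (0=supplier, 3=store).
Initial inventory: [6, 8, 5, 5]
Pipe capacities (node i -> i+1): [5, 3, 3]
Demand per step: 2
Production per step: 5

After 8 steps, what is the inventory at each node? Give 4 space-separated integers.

Step 1: demand=2,sold=2 ship[2->3]=3 ship[1->2]=3 ship[0->1]=5 prod=5 -> inv=[6 10 5 6]
Step 2: demand=2,sold=2 ship[2->3]=3 ship[1->2]=3 ship[0->1]=5 prod=5 -> inv=[6 12 5 7]
Step 3: demand=2,sold=2 ship[2->3]=3 ship[1->2]=3 ship[0->1]=5 prod=5 -> inv=[6 14 5 8]
Step 4: demand=2,sold=2 ship[2->3]=3 ship[1->2]=3 ship[0->1]=5 prod=5 -> inv=[6 16 5 9]
Step 5: demand=2,sold=2 ship[2->3]=3 ship[1->2]=3 ship[0->1]=5 prod=5 -> inv=[6 18 5 10]
Step 6: demand=2,sold=2 ship[2->3]=3 ship[1->2]=3 ship[0->1]=5 prod=5 -> inv=[6 20 5 11]
Step 7: demand=2,sold=2 ship[2->3]=3 ship[1->2]=3 ship[0->1]=5 prod=5 -> inv=[6 22 5 12]
Step 8: demand=2,sold=2 ship[2->3]=3 ship[1->2]=3 ship[0->1]=5 prod=5 -> inv=[6 24 5 13]

6 24 5 13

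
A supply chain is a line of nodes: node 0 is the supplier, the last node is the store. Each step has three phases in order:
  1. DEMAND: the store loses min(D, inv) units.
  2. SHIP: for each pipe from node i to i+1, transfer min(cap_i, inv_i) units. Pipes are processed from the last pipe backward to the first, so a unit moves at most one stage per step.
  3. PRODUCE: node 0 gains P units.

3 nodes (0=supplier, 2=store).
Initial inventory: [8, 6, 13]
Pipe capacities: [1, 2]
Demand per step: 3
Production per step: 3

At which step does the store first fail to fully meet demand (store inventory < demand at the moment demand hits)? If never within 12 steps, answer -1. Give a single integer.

Step 1: demand=3,sold=3 ship[1->2]=2 ship[0->1]=1 prod=3 -> [10 5 12]
Step 2: demand=3,sold=3 ship[1->2]=2 ship[0->1]=1 prod=3 -> [12 4 11]
Step 3: demand=3,sold=3 ship[1->2]=2 ship[0->1]=1 prod=3 -> [14 3 10]
Step 4: demand=3,sold=3 ship[1->2]=2 ship[0->1]=1 prod=3 -> [16 2 9]
Step 5: demand=3,sold=3 ship[1->2]=2 ship[0->1]=1 prod=3 -> [18 1 8]
Step 6: demand=3,sold=3 ship[1->2]=1 ship[0->1]=1 prod=3 -> [20 1 6]
Step 7: demand=3,sold=3 ship[1->2]=1 ship[0->1]=1 prod=3 -> [22 1 4]
Step 8: demand=3,sold=3 ship[1->2]=1 ship[0->1]=1 prod=3 -> [24 1 2]
Step 9: demand=3,sold=2 ship[1->2]=1 ship[0->1]=1 prod=3 -> [26 1 1]
Step 10: demand=3,sold=1 ship[1->2]=1 ship[0->1]=1 prod=3 -> [28 1 1]
Step 11: demand=3,sold=1 ship[1->2]=1 ship[0->1]=1 prod=3 -> [30 1 1]
Step 12: demand=3,sold=1 ship[1->2]=1 ship[0->1]=1 prod=3 -> [32 1 1]
First stockout at step 9

9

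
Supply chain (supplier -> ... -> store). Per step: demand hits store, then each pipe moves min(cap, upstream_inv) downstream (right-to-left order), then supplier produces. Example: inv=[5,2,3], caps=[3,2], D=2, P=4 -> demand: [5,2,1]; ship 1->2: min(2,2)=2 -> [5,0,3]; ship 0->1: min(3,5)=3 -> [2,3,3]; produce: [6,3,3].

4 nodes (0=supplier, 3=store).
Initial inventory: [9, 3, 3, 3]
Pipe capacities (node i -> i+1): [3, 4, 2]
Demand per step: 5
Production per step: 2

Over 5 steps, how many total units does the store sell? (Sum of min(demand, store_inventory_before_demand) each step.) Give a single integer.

Answer: 11

Derivation:
Step 1: sold=3 (running total=3) -> [8 3 4 2]
Step 2: sold=2 (running total=5) -> [7 3 5 2]
Step 3: sold=2 (running total=7) -> [6 3 6 2]
Step 4: sold=2 (running total=9) -> [5 3 7 2]
Step 5: sold=2 (running total=11) -> [4 3 8 2]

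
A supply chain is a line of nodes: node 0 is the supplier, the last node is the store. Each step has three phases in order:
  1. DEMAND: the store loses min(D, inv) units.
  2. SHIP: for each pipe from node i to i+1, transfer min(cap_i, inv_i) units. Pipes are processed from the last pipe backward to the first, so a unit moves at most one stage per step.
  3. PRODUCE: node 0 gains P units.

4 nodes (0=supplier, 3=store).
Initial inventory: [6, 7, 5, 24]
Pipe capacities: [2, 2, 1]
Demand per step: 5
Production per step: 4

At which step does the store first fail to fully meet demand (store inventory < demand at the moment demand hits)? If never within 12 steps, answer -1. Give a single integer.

Step 1: demand=5,sold=5 ship[2->3]=1 ship[1->2]=2 ship[0->1]=2 prod=4 -> [8 7 6 20]
Step 2: demand=5,sold=5 ship[2->3]=1 ship[1->2]=2 ship[0->1]=2 prod=4 -> [10 7 7 16]
Step 3: demand=5,sold=5 ship[2->3]=1 ship[1->2]=2 ship[0->1]=2 prod=4 -> [12 7 8 12]
Step 4: demand=5,sold=5 ship[2->3]=1 ship[1->2]=2 ship[0->1]=2 prod=4 -> [14 7 9 8]
Step 5: demand=5,sold=5 ship[2->3]=1 ship[1->2]=2 ship[0->1]=2 prod=4 -> [16 7 10 4]
Step 6: demand=5,sold=4 ship[2->3]=1 ship[1->2]=2 ship[0->1]=2 prod=4 -> [18 7 11 1]
Step 7: demand=5,sold=1 ship[2->3]=1 ship[1->2]=2 ship[0->1]=2 prod=4 -> [20 7 12 1]
Step 8: demand=5,sold=1 ship[2->3]=1 ship[1->2]=2 ship[0->1]=2 prod=4 -> [22 7 13 1]
Step 9: demand=5,sold=1 ship[2->3]=1 ship[1->2]=2 ship[0->1]=2 prod=4 -> [24 7 14 1]
Step 10: demand=5,sold=1 ship[2->3]=1 ship[1->2]=2 ship[0->1]=2 prod=4 -> [26 7 15 1]
Step 11: demand=5,sold=1 ship[2->3]=1 ship[1->2]=2 ship[0->1]=2 prod=4 -> [28 7 16 1]
Step 12: demand=5,sold=1 ship[2->3]=1 ship[1->2]=2 ship[0->1]=2 prod=4 -> [30 7 17 1]
First stockout at step 6

6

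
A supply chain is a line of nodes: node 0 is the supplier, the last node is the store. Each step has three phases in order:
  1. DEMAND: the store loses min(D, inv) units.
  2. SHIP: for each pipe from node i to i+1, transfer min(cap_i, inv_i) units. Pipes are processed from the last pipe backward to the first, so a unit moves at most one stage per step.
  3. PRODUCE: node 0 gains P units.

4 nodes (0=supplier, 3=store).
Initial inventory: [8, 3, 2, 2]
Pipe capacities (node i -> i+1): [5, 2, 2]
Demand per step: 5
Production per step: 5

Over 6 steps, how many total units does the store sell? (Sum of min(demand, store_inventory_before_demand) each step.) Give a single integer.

Step 1: sold=2 (running total=2) -> [8 6 2 2]
Step 2: sold=2 (running total=4) -> [8 9 2 2]
Step 3: sold=2 (running total=6) -> [8 12 2 2]
Step 4: sold=2 (running total=8) -> [8 15 2 2]
Step 5: sold=2 (running total=10) -> [8 18 2 2]
Step 6: sold=2 (running total=12) -> [8 21 2 2]

Answer: 12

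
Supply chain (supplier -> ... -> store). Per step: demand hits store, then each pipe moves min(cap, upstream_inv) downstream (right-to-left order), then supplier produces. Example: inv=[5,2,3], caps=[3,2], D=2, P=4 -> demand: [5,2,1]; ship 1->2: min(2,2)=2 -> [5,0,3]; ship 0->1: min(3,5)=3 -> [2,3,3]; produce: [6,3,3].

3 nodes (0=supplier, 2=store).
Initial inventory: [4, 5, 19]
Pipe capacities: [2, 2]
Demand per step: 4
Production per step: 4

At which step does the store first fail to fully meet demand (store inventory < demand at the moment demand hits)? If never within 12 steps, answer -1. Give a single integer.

Step 1: demand=4,sold=4 ship[1->2]=2 ship[0->1]=2 prod=4 -> [6 5 17]
Step 2: demand=4,sold=4 ship[1->2]=2 ship[0->1]=2 prod=4 -> [8 5 15]
Step 3: demand=4,sold=4 ship[1->2]=2 ship[0->1]=2 prod=4 -> [10 5 13]
Step 4: demand=4,sold=4 ship[1->2]=2 ship[0->1]=2 prod=4 -> [12 5 11]
Step 5: demand=4,sold=4 ship[1->2]=2 ship[0->1]=2 prod=4 -> [14 5 9]
Step 6: demand=4,sold=4 ship[1->2]=2 ship[0->1]=2 prod=4 -> [16 5 7]
Step 7: demand=4,sold=4 ship[1->2]=2 ship[0->1]=2 prod=4 -> [18 5 5]
Step 8: demand=4,sold=4 ship[1->2]=2 ship[0->1]=2 prod=4 -> [20 5 3]
Step 9: demand=4,sold=3 ship[1->2]=2 ship[0->1]=2 prod=4 -> [22 5 2]
Step 10: demand=4,sold=2 ship[1->2]=2 ship[0->1]=2 prod=4 -> [24 5 2]
Step 11: demand=4,sold=2 ship[1->2]=2 ship[0->1]=2 prod=4 -> [26 5 2]
Step 12: demand=4,sold=2 ship[1->2]=2 ship[0->1]=2 prod=4 -> [28 5 2]
First stockout at step 9

9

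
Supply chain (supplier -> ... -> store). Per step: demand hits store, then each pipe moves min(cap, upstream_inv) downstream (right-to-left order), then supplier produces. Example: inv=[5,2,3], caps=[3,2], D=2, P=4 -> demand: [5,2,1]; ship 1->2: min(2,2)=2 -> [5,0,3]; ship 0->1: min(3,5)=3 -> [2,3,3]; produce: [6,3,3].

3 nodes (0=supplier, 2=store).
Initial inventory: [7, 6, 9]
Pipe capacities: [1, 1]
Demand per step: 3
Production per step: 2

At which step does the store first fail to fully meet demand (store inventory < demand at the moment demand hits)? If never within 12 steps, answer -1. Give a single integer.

Step 1: demand=3,sold=3 ship[1->2]=1 ship[0->1]=1 prod=2 -> [8 6 7]
Step 2: demand=3,sold=3 ship[1->2]=1 ship[0->1]=1 prod=2 -> [9 6 5]
Step 3: demand=3,sold=3 ship[1->2]=1 ship[0->1]=1 prod=2 -> [10 6 3]
Step 4: demand=3,sold=3 ship[1->2]=1 ship[0->1]=1 prod=2 -> [11 6 1]
Step 5: demand=3,sold=1 ship[1->2]=1 ship[0->1]=1 prod=2 -> [12 6 1]
Step 6: demand=3,sold=1 ship[1->2]=1 ship[0->1]=1 prod=2 -> [13 6 1]
Step 7: demand=3,sold=1 ship[1->2]=1 ship[0->1]=1 prod=2 -> [14 6 1]
Step 8: demand=3,sold=1 ship[1->2]=1 ship[0->1]=1 prod=2 -> [15 6 1]
Step 9: demand=3,sold=1 ship[1->2]=1 ship[0->1]=1 prod=2 -> [16 6 1]
Step 10: demand=3,sold=1 ship[1->2]=1 ship[0->1]=1 prod=2 -> [17 6 1]
Step 11: demand=3,sold=1 ship[1->2]=1 ship[0->1]=1 prod=2 -> [18 6 1]
Step 12: demand=3,sold=1 ship[1->2]=1 ship[0->1]=1 prod=2 -> [19 6 1]
First stockout at step 5

5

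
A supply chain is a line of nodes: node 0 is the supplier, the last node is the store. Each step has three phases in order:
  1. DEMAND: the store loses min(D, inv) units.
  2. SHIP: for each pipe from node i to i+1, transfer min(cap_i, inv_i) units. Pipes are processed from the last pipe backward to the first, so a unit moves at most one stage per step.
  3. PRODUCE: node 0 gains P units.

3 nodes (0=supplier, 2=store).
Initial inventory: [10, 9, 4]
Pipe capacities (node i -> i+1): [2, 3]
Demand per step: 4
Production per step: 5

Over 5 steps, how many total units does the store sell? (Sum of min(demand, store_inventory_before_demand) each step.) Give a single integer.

Answer: 16

Derivation:
Step 1: sold=4 (running total=4) -> [13 8 3]
Step 2: sold=3 (running total=7) -> [16 7 3]
Step 3: sold=3 (running total=10) -> [19 6 3]
Step 4: sold=3 (running total=13) -> [22 5 3]
Step 5: sold=3 (running total=16) -> [25 4 3]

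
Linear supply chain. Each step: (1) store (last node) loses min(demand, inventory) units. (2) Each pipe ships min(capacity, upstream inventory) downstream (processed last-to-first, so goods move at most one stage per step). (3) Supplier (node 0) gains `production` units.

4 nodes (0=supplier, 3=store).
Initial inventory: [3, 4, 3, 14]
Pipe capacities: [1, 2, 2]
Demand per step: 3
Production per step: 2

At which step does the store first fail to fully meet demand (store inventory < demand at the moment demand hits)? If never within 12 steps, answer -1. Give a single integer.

Step 1: demand=3,sold=3 ship[2->3]=2 ship[1->2]=2 ship[0->1]=1 prod=2 -> [4 3 3 13]
Step 2: demand=3,sold=3 ship[2->3]=2 ship[1->2]=2 ship[0->1]=1 prod=2 -> [5 2 3 12]
Step 3: demand=3,sold=3 ship[2->3]=2 ship[1->2]=2 ship[0->1]=1 prod=2 -> [6 1 3 11]
Step 4: demand=3,sold=3 ship[2->3]=2 ship[1->2]=1 ship[0->1]=1 prod=2 -> [7 1 2 10]
Step 5: demand=3,sold=3 ship[2->3]=2 ship[1->2]=1 ship[0->1]=1 prod=2 -> [8 1 1 9]
Step 6: demand=3,sold=3 ship[2->3]=1 ship[1->2]=1 ship[0->1]=1 prod=2 -> [9 1 1 7]
Step 7: demand=3,sold=3 ship[2->3]=1 ship[1->2]=1 ship[0->1]=1 prod=2 -> [10 1 1 5]
Step 8: demand=3,sold=3 ship[2->3]=1 ship[1->2]=1 ship[0->1]=1 prod=2 -> [11 1 1 3]
Step 9: demand=3,sold=3 ship[2->3]=1 ship[1->2]=1 ship[0->1]=1 prod=2 -> [12 1 1 1]
Step 10: demand=3,sold=1 ship[2->3]=1 ship[1->2]=1 ship[0->1]=1 prod=2 -> [13 1 1 1]
Step 11: demand=3,sold=1 ship[2->3]=1 ship[1->2]=1 ship[0->1]=1 prod=2 -> [14 1 1 1]
Step 12: demand=3,sold=1 ship[2->3]=1 ship[1->2]=1 ship[0->1]=1 prod=2 -> [15 1 1 1]
First stockout at step 10

10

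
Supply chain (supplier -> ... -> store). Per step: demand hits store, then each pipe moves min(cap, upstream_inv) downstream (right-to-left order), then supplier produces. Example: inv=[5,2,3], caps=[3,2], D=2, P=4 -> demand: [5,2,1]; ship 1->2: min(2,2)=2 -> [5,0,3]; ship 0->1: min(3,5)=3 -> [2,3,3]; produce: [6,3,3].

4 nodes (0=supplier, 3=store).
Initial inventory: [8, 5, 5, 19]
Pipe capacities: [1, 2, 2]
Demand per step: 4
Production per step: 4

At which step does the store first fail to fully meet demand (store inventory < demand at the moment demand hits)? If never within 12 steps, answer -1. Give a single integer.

Step 1: demand=4,sold=4 ship[2->3]=2 ship[1->2]=2 ship[0->1]=1 prod=4 -> [11 4 5 17]
Step 2: demand=4,sold=4 ship[2->3]=2 ship[1->2]=2 ship[0->1]=1 prod=4 -> [14 3 5 15]
Step 3: demand=4,sold=4 ship[2->3]=2 ship[1->2]=2 ship[0->1]=1 prod=4 -> [17 2 5 13]
Step 4: demand=4,sold=4 ship[2->3]=2 ship[1->2]=2 ship[0->1]=1 prod=4 -> [20 1 5 11]
Step 5: demand=4,sold=4 ship[2->3]=2 ship[1->2]=1 ship[0->1]=1 prod=4 -> [23 1 4 9]
Step 6: demand=4,sold=4 ship[2->3]=2 ship[1->2]=1 ship[0->1]=1 prod=4 -> [26 1 3 7]
Step 7: demand=4,sold=4 ship[2->3]=2 ship[1->2]=1 ship[0->1]=1 prod=4 -> [29 1 2 5]
Step 8: demand=4,sold=4 ship[2->3]=2 ship[1->2]=1 ship[0->1]=1 prod=4 -> [32 1 1 3]
Step 9: demand=4,sold=3 ship[2->3]=1 ship[1->2]=1 ship[0->1]=1 prod=4 -> [35 1 1 1]
Step 10: demand=4,sold=1 ship[2->3]=1 ship[1->2]=1 ship[0->1]=1 prod=4 -> [38 1 1 1]
Step 11: demand=4,sold=1 ship[2->3]=1 ship[1->2]=1 ship[0->1]=1 prod=4 -> [41 1 1 1]
Step 12: demand=4,sold=1 ship[2->3]=1 ship[1->2]=1 ship[0->1]=1 prod=4 -> [44 1 1 1]
First stockout at step 9

9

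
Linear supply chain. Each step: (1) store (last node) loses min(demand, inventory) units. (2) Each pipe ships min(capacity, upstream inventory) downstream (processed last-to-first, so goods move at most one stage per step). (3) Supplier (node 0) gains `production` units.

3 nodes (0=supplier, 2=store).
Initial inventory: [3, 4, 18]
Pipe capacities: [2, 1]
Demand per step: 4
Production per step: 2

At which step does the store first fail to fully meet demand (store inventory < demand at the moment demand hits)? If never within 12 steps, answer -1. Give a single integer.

Step 1: demand=4,sold=4 ship[1->2]=1 ship[0->1]=2 prod=2 -> [3 5 15]
Step 2: demand=4,sold=4 ship[1->2]=1 ship[0->1]=2 prod=2 -> [3 6 12]
Step 3: demand=4,sold=4 ship[1->2]=1 ship[0->1]=2 prod=2 -> [3 7 9]
Step 4: demand=4,sold=4 ship[1->2]=1 ship[0->1]=2 prod=2 -> [3 8 6]
Step 5: demand=4,sold=4 ship[1->2]=1 ship[0->1]=2 prod=2 -> [3 9 3]
Step 6: demand=4,sold=3 ship[1->2]=1 ship[0->1]=2 prod=2 -> [3 10 1]
Step 7: demand=4,sold=1 ship[1->2]=1 ship[0->1]=2 prod=2 -> [3 11 1]
Step 8: demand=4,sold=1 ship[1->2]=1 ship[0->1]=2 prod=2 -> [3 12 1]
Step 9: demand=4,sold=1 ship[1->2]=1 ship[0->1]=2 prod=2 -> [3 13 1]
Step 10: demand=4,sold=1 ship[1->2]=1 ship[0->1]=2 prod=2 -> [3 14 1]
Step 11: demand=4,sold=1 ship[1->2]=1 ship[0->1]=2 prod=2 -> [3 15 1]
Step 12: demand=4,sold=1 ship[1->2]=1 ship[0->1]=2 prod=2 -> [3 16 1]
First stockout at step 6

6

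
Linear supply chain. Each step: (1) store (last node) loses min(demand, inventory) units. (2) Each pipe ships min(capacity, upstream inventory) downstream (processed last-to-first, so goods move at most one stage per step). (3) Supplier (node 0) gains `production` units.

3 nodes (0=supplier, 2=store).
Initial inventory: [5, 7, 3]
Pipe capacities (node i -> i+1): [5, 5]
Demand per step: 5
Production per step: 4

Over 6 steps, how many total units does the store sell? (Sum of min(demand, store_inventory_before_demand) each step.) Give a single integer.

Step 1: sold=3 (running total=3) -> [4 7 5]
Step 2: sold=5 (running total=8) -> [4 6 5]
Step 3: sold=5 (running total=13) -> [4 5 5]
Step 4: sold=5 (running total=18) -> [4 4 5]
Step 5: sold=5 (running total=23) -> [4 4 4]
Step 6: sold=4 (running total=27) -> [4 4 4]

Answer: 27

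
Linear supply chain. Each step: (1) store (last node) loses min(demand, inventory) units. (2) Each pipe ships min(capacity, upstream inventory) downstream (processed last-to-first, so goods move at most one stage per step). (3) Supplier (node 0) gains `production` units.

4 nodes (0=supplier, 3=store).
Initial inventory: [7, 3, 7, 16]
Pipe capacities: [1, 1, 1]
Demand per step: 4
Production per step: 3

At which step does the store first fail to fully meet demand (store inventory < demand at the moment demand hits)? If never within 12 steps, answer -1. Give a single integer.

Step 1: demand=4,sold=4 ship[2->3]=1 ship[1->2]=1 ship[0->1]=1 prod=3 -> [9 3 7 13]
Step 2: demand=4,sold=4 ship[2->3]=1 ship[1->2]=1 ship[0->1]=1 prod=3 -> [11 3 7 10]
Step 3: demand=4,sold=4 ship[2->3]=1 ship[1->2]=1 ship[0->1]=1 prod=3 -> [13 3 7 7]
Step 4: demand=4,sold=4 ship[2->3]=1 ship[1->2]=1 ship[0->1]=1 prod=3 -> [15 3 7 4]
Step 5: demand=4,sold=4 ship[2->3]=1 ship[1->2]=1 ship[0->1]=1 prod=3 -> [17 3 7 1]
Step 6: demand=4,sold=1 ship[2->3]=1 ship[1->2]=1 ship[0->1]=1 prod=3 -> [19 3 7 1]
Step 7: demand=4,sold=1 ship[2->3]=1 ship[1->2]=1 ship[0->1]=1 prod=3 -> [21 3 7 1]
Step 8: demand=4,sold=1 ship[2->3]=1 ship[1->2]=1 ship[0->1]=1 prod=3 -> [23 3 7 1]
Step 9: demand=4,sold=1 ship[2->3]=1 ship[1->2]=1 ship[0->1]=1 prod=3 -> [25 3 7 1]
Step 10: demand=4,sold=1 ship[2->3]=1 ship[1->2]=1 ship[0->1]=1 prod=3 -> [27 3 7 1]
Step 11: demand=4,sold=1 ship[2->3]=1 ship[1->2]=1 ship[0->1]=1 prod=3 -> [29 3 7 1]
Step 12: demand=4,sold=1 ship[2->3]=1 ship[1->2]=1 ship[0->1]=1 prod=3 -> [31 3 7 1]
First stockout at step 6

6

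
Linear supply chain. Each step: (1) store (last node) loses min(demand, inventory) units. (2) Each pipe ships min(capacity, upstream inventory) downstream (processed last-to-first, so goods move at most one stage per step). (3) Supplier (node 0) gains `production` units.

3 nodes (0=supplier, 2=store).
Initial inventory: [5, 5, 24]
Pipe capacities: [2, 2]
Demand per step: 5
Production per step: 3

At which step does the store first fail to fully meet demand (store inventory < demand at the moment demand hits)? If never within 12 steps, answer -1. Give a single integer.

Step 1: demand=5,sold=5 ship[1->2]=2 ship[0->1]=2 prod=3 -> [6 5 21]
Step 2: demand=5,sold=5 ship[1->2]=2 ship[0->1]=2 prod=3 -> [7 5 18]
Step 3: demand=5,sold=5 ship[1->2]=2 ship[0->1]=2 prod=3 -> [8 5 15]
Step 4: demand=5,sold=5 ship[1->2]=2 ship[0->1]=2 prod=3 -> [9 5 12]
Step 5: demand=5,sold=5 ship[1->2]=2 ship[0->1]=2 prod=3 -> [10 5 9]
Step 6: demand=5,sold=5 ship[1->2]=2 ship[0->1]=2 prod=3 -> [11 5 6]
Step 7: demand=5,sold=5 ship[1->2]=2 ship[0->1]=2 prod=3 -> [12 5 3]
Step 8: demand=5,sold=3 ship[1->2]=2 ship[0->1]=2 prod=3 -> [13 5 2]
Step 9: demand=5,sold=2 ship[1->2]=2 ship[0->1]=2 prod=3 -> [14 5 2]
Step 10: demand=5,sold=2 ship[1->2]=2 ship[0->1]=2 prod=3 -> [15 5 2]
Step 11: demand=5,sold=2 ship[1->2]=2 ship[0->1]=2 prod=3 -> [16 5 2]
Step 12: demand=5,sold=2 ship[1->2]=2 ship[0->1]=2 prod=3 -> [17 5 2]
First stockout at step 8

8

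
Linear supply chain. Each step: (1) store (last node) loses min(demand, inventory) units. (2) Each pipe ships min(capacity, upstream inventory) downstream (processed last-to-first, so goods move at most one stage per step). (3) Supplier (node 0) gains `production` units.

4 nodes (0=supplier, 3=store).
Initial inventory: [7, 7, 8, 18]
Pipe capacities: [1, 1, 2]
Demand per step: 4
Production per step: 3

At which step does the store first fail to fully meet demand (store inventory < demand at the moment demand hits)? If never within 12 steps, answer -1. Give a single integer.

Step 1: demand=4,sold=4 ship[2->3]=2 ship[1->2]=1 ship[0->1]=1 prod=3 -> [9 7 7 16]
Step 2: demand=4,sold=4 ship[2->3]=2 ship[1->2]=1 ship[0->1]=1 prod=3 -> [11 7 6 14]
Step 3: demand=4,sold=4 ship[2->3]=2 ship[1->2]=1 ship[0->1]=1 prod=3 -> [13 7 5 12]
Step 4: demand=4,sold=4 ship[2->3]=2 ship[1->2]=1 ship[0->1]=1 prod=3 -> [15 7 4 10]
Step 5: demand=4,sold=4 ship[2->3]=2 ship[1->2]=1 ship[0->1]=1 prod=3 -> [17 7 3 8]
Step 6: demand=4,sold=4 ship[2->3]=2 ship[1->2]=1 ship[0->1]=1 prod=3 -> [19 7 2 6]
Step 7: demand=4,sold=4 ship[2->3]=2 ship[1->2]=1 ship[0->1]=1 prod=3 -> [21 7 1 4]
Step 8: demand=4,sold=4 ship[2->3]=1 ship[1->2]=1 ship[0->1]=1 prod=3 -> [23 7 1 1]
Step 9: demand=4,sold=1 ship[2->3]=1 ship[1->2]=1 ship[0->1]=1 prod=3 -> [25 7 1 1]
Step 10: demand=4,sold=1 ship[2->3]=1 ship[1->2]=1 ship[0->1]=1 prod=3 -> [27 7 1 1]
Step 11: demand=4,sold=1 ship[2->3]=1 ship[1->2]=1 ship[0->1]=1 prod=3 -> [29 7 1 1]
Step 12: demand=4,sold=1 ship[2->3]=1 ship[1->2]=1 ship[0->1]=1 prod=3 -> [31 7 1 1]
First stockout at step 9

9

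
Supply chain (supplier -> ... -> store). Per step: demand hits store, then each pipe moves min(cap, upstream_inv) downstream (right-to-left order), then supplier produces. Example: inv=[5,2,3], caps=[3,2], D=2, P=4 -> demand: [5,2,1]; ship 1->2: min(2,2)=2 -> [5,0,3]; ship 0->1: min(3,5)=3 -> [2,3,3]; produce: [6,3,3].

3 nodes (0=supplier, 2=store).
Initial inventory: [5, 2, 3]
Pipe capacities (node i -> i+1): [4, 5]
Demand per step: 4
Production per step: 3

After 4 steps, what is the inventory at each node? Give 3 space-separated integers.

Step 1: demand=4,sold=3 ship[1->2]=2 ship[0->1]=4 prod=3 -> inv=[4 4 2]
Step 2: demand=4,sold=2 ship[1->2]=4 ship[0->1]=4 prod=3 -> inv=[3 4 4]
Step 3: demand=4,sold=4 ship[1->2]=4 ship[0->1]=3 prod=3 -> inv=[3 3 4]
Step 4: demand=4,sold=4 ship[1->2]=3 ship[0->1]=3 prod=3 -> inv=[3 3 3]

3 3 3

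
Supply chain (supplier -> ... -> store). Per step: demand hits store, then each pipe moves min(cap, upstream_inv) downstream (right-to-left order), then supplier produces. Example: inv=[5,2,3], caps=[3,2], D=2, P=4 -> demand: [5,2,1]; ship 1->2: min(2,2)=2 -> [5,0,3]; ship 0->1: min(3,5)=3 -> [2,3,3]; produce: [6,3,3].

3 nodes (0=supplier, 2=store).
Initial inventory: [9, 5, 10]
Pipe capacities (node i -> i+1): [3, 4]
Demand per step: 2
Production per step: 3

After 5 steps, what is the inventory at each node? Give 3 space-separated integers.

Step 1: demand=2,sold=2 ship[1->2]=4 ship[0->1]=3 prod=3 -> inv=[9 4 12]
Step 2: demand=2,sold=2 ship[1->2]=4 ship[0->1]=3 prod=3 -> inv=[9 3 14]
Step 3: demand=2,sold=2 ship[1->2]=3 ship[0->1]=3 prod=3 -> inv=[9 3 15]
Step 4: demand=2,sold=2 ship[1->2]=3 ship[0->1]=3 prod=3 -> inv=[9 3 16]
Step 5: demand=2,sold=2 ship[1->2]=3 ship[0->1]=3 prod=3 -> inv=[9 3 17]

9 3 17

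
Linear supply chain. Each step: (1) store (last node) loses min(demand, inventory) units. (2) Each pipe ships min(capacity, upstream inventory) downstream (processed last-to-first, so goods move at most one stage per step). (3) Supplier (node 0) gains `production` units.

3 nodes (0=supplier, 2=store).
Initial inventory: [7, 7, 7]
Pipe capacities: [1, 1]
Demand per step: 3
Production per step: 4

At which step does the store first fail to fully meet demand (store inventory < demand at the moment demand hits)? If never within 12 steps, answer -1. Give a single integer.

Step 1: demand=3,sold=3 ship[1->2]=1 ship[0->1]=1 prod=4 -> [10 7 5]
Step 2: demand=3,sold=3 ship[1->2]=1 ship[0->1]=1 prod=4 -> [13 7 3]
Step 3: demand=3,sold=3 ship[1->2]=1 ship[0->1]=1 prod=4 -> [16 7 1]
Step 4: demand=3,sold=1 ship[1->2]=1 ship[0->1]=1 prod=4 -> [19 7 1]
Step 5: demand=3,sold=1 ship[1->2]=1 ship[0->1]=1 prod=4 -> [22 7 1]
Step 6: demand=3,sold=1 ship[1->2]=1 ship[0->1]=1 prod=4 -> [25 7 1]
Step 7: demand=3,sold=1 ship[1->2]=1 ship[0->1]=1 prod=4 -> [28 7 1]
Step 8: demand=3,sold=1 ship[1->2]=1 ship[0->1]=1 prod=4 -> [31 7 1]
Step 9: demand=3,sold=1 ship[1->2]=1 ship[0->1]=1 prod=4 -> [34 7 1]
Step 10: demand=3,sold=1 ship[1->2]=1 ship[0->1]=1 prod=4 -> [37 7 1]
Step 11: demand=3,sold=1 ship[1->2]=1 ship[0->1]=1 prod=4 -> [40 7 1]
Step 12: demand=3,sold=1 ship[1->2]=1 ship[0->1]=1 prod=4 -> [43 7 1]
First stockout at step 4

4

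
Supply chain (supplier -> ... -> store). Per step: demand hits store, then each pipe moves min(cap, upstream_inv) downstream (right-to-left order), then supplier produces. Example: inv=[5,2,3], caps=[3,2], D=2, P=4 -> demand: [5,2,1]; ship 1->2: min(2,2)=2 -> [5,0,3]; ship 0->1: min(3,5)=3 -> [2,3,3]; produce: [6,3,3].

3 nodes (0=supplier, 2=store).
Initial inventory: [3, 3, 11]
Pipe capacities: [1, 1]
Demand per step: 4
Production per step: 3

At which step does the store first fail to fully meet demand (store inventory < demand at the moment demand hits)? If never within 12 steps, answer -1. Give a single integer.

Step 1: demand=4,sold=4 ship[1->2]=1 ship[0->1]=1 prod=3 -> [5 3 8]
Step 2: demand=4,sold=4 ship[1->2]=1 ship[0->1]=1 prod=3 -> [7 3 5]
Step 3: demand=4,sold=4 ship[1->2]=1 ship[0->1]=1 prod=3 -> [9 3 2]
Step 4: demand=4,sold=2 ship[1->2]=1 ship[0->1]=1 prod=3 -> [11 3 1]
Step 5: demand=4,sold=1 ship[1->2]=1 ship[0->1]=1 prod=3 -> [13 3 1]
Step 6: demand=4,sold=1 ship[1->2]=1 ship[0->1]=1 prod=3 -> [15 3 1]
Step 7: demand=4,sold=1 ship[1->2]=1 ship[0->1]=1 prod=3 -> [17 3 1]
Step 8: demand=4,sold=1 ship[1->2]=1 ship[0->1]=1 prod=3 -> [19 3 1]
Step 9: demand=4,sold=1 ship[1->2]=1 ship[0->1]=1 prod=3 -> [21 3 1]
Step 10: demand=4,sold=1 ship[1->2]=1 ship[0->1]=1 prod=3 -> [23 3 1]
Step 11: demand=4,sold=1 ship[1->2]=1 ship[0->1]=1 prod=3 -> [25 3 1]
Step 12: demand=4,sold=1 ship[1->2]=1 ship[0->1]=1 prod=3 -> [27 3 1]
First stockout at step 4

4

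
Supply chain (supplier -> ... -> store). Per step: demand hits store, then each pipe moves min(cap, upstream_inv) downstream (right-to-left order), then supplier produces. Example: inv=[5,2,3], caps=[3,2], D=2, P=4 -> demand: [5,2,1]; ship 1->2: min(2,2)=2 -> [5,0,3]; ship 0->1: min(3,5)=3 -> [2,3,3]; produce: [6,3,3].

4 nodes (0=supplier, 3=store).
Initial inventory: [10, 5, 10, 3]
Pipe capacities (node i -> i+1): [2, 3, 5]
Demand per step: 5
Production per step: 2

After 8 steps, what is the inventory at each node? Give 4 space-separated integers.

Step 1: demand=5,sold=3 ship[2->3]=5 ship[1->2]=3 ship[0->1]=2 prod=2 -> inv=[10 4 8 5]
Step 2: demand=5,sold=5 ship[2->3]=5 ship[1->2]=3 ship[0->1]=2 prod=2 -> inv=[10 3 6 5]
Step 3: demand=5,sold=5 ship[2->3]=5 ship[1->2]=3 ship[0->1]=2 prod=2 -> inv=[10 2 4 5]
Step 4: demand=5,sold=5 ship[2->3]=4 ship[1->2]=2 ship[0->1]=2 prod=2 -> inv=[10 2 2 4]
Step 5: demand=5,sold=4 ship[2->3]=2 ship[1->2]=2 ship[0->1]=2 prod=2 -> inv=[10 2 2 2]
Step 6: demand=5,sold=2 ship[2->3]=2 ship[1->2]=2 ship[0->1]=2 prod=2 -> inv=[10 2 2 2]
Step 7: demand=5,sold=2 ship[2->3]=2 ship[1->2]=2 ship[0->1]=2 prod=2 -> inv=[10 2 2 2]
Step 8: demand=5,sold=2 ship[2->3]=2 ship[1->2]=2 ship[0->1]=2 prod=2 -> inv=[10 2 2 2]

10 2 2 2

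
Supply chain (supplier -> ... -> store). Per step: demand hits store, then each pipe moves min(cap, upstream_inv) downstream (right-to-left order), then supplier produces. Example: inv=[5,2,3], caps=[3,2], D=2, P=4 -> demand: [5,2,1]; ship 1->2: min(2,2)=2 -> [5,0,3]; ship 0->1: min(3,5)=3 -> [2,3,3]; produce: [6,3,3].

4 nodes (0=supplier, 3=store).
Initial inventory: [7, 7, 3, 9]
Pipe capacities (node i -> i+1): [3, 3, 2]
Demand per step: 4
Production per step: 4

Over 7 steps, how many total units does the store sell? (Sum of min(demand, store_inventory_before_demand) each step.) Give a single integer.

Answer: 21

Derivation:
Step 1: sold=4 (running total=4) -> [8 7 4 7]
Step 2: sold=4 (running total=8) -> [9 7 5 5]
Step 3: sold=4 (running total=12) -> [10 7 6 3]
Step 4: sold=3 (running total=15) -> [11 7 7 2]
Step 5: sold=2 (running total=17) -> [12 7 8 2]
Step 6: sold=2 (running total=19) -> [13 7 9 2]
Step 7: sold=2 (running total=21) -> [14 7 10 2]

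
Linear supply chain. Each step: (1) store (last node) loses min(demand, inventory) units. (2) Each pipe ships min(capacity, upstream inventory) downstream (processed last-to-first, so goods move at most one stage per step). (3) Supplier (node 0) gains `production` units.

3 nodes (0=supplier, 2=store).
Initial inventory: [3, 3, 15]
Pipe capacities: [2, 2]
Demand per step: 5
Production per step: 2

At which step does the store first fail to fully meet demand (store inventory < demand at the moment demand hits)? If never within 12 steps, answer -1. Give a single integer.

Step 1: demand=5,sold=5 ship[1->2]=2 ship[0->1]=2 prod=2 -> [3 3 12]
Step 2: demand=5,sold=5 ship[1->2]=2 ship[0->1]=2 prod=2 -> [3 3 9]
Step 3: demand=5,sold=5 ship[1->2]=2 ship[0->1]=2 prod=2 -> [3 3 6]
Step 4: demand=5,sold=5 ship[1->2]=2 ship[0->1]=2 prod=2 -> [3 3 3]
Step 5: demand=5,sold=3 ship[1->2]=2 ship[0->1]=2 prod=2 -> [3 3 2]
Step 6: demand=5,sold=2 ship[1->2]=2 ship[0->1]=2 prod=2 -> [3 3 2]
Step 7: demand=5,sold=2 ship[1->2]=2 ship[0->1]=2 prod=2 -> [3 3 2]
Step 8: demand=5,sold=2 ship[1->2]=2 ship[0->1]=2 prod=2 -> [3 3 2]
Step 9: demand=5,sold=2 ship[1->2]=2 ship[0->1]=2 prod=2 -> [3 3 2]
Step 10: demand=5,sold=2 ship[1->2]=2 ship[0->1]=2 prod=2 -> [3 3 2]
Step 11: demand=5,sold=2 ship[1->2]=2 ship[0->1]=2 prod=2 -> [3 3 2]
Step 12: demand=5,sold=2 ship[1->2]=2 ship[0->1]=2 prod=2 -> [3 3 2]
First stockout at step 5

5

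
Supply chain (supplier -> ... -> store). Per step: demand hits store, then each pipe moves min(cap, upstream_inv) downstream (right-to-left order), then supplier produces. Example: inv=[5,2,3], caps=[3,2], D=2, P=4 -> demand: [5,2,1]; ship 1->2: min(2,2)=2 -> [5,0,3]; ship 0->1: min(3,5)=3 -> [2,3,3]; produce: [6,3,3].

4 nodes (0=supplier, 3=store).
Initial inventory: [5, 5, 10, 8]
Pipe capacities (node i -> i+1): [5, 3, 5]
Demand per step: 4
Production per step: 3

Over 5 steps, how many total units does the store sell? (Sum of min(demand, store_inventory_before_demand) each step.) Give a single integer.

Step 1: sold=4 (running total=4) -> [3 7 8 9]
Step 2: sold=4 (running total=8) -> [3 7 6 10]
Step 3: sold=4 (running total=12) -> [3 7 4 11]
Step 4: sold=4 (running total=16) -> [3 7 3 11]
Step 5: sold=4 (running total=20) -> [3 7 3 10]

Answer: 20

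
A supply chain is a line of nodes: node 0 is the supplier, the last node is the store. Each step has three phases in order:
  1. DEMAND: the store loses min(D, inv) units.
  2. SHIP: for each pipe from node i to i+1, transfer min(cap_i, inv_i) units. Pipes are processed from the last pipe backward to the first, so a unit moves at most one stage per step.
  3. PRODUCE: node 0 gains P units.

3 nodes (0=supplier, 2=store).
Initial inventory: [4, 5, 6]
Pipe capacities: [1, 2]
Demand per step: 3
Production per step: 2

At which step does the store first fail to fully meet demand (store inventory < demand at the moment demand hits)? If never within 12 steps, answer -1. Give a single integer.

Step 1: demand=3,sold=3 ship[1->2]=2 ship[0->1]=1 prod=2 -> [5 4 5]
Step 2: demand=3,sold=3 ship[1->2]=2 ship[0->1]=1 prod=2 -> [6 3 4]
Step 3: demand=3,sold=3 ship[1->2]=2 ship[0->1]=1 prod=2 -> [7 2 3]
Step 4: demand=3,sold=3 ship[1->2]=2 ship[0->1]=1 prod=2 -> [8 1 2]
Step 5: demand=3,sold=2 ship[1->2]=1 ship[0->1]=1 prod=2 -> [9 1 1]
Step 6: demand=3,sold=1 ship[1->2]=1 ship[0->1]=1 prod=2 -> [10 1 1]
Step 7: demand=3,sold=1 ship[1->2]=1 ship[0->1]=1 prod=2 -> [11 1 1]
Step 8: demand=3,sold=1 ship[1->2]=1 ship[0->1]=1 prod=2 -> [12 1 1]
Step 9: demand=3,sold=1 ship[1->2]=1 ship[0->1]=1 prod=2 -> [13 1 1]
Step 10: demand=3,sold=1 ship[1->2]=1 ship[0->1]=1 prod=2 -> [14 1 1]
Step 11: demand=3,sold=1 ship[1->2]=1 ship[0->1]=1 prod=2 -> [15 1 1]
Step 12: demand=3,sold=1 ship[1->2]=1 ship[0->1]=1 prod=2 -> [16 1 1]
First stockout at step 5

5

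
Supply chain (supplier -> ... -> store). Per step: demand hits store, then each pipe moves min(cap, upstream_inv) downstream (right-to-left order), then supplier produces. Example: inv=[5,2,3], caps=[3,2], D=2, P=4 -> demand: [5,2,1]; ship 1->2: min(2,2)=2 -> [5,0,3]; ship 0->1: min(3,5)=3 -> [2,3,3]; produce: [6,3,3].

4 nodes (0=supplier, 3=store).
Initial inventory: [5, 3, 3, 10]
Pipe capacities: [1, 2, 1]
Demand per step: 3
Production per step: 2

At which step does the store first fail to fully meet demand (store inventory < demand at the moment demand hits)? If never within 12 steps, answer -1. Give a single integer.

Step 1: demand=3,sold=3 ship[2->3]=1 ship[1->2]=2 ship[0->1]=1 prod=2 -> [6 2 4 8]
Step 2: demand=3,sold=3 ship[2->3]=1 ship[1->2]=2 ship[0->1]=1 prod=2 -> [7 1 5 6]
Step 3: demand=3,sold=3 ship[2->3]=1 ship[1->2]=1 ship[0->1]=1 prod=2 -> [8 1 5 4]
Step 4: demand=3,sold=3 ship[2->3]=1 ship[1->2]=1 ship[0->1]=1 prod=2 -> [9 1 5 2]
Step 5: demand=3,sold=2 ship[2->3]=1 ship[1->2]=1 ship[0->1]=1 prod=2 -> [10 1 5 1]
Step 6: demand=3,sold=1 ship[2->3]=1 ship[1->2]=1 ship[0->1]=1 prod=2 -> [11 1 5 1]
Step 7: demand=3,sold=1 ship[2->3]=1 ship[1->2]=1 ship[0->1]=1 prod=2 -> [12 1 5 1]
Step 8: demand=3,sold=1 ship[2->3]=1 ship[1->2]=1 ship[0->1]=1 prod=2 -> [13 1 5 1]
Step 9: demand=3,sold=1 ship[2->3]=1 ship[1->2]=1 ship[0->1]=1 prod=2 -> [14 1 5 1]
Step 10: demand=3,sold=1 ship[2->3]=1 ship[1->2]=1 ship[0->1]=1 prod=2 -> [15 1 5 1]
Step 11: demand=3,sold=1 ship[2->3]=1 ship[1->2]=1 ship[0->1]=1 prod=2 -> [16 1 5 1]
Step 12: demand=3,sold=1 ship[2->3]=1 ship[1->2]=1 ship[0->1]=1 prod=2 -> [17 1 5 1]
First stockout at step 5

5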